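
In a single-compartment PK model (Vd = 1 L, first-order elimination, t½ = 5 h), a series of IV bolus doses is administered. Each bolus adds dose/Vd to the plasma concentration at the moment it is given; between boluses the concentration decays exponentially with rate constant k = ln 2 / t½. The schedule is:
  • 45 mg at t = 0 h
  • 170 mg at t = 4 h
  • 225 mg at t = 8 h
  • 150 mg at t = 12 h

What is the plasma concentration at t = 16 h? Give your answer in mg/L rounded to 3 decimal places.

197.481 mg/L

k = ln 2 / 5 = 0.13863 per h
Dose 1 (45 mg at t=0 h): 45·exp(−0.13863·16) = 4.897 mg/L
Dose 2 (170 mg at t=4 h): 170·exp(−0.13863·12) = 32.209 mg/L
Dose 3 (225 mg at t=8 h): 225·exp(−0.13863·8) = 74.222 mg/L
Dose 4 (150 mg at t=12 h): 150·exp(−0.13863·4) = 86.152 mg/L
C(16) = 4.897 + 32.209 + 74.222 + 86.152 = 197.481 mg/L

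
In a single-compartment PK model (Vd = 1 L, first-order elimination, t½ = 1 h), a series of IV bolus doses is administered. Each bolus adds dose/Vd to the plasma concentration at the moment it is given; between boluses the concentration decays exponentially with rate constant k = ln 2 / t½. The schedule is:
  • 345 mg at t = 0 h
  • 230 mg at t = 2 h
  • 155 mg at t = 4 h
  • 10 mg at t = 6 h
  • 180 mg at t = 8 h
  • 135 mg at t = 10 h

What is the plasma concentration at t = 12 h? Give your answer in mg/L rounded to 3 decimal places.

46.071 mg/L

k = ln 2 / 1 = 0.69315 per h
Dose 1 (345 mg at t=0 h): 345·exp(−0.69315·12) = 0.084 mg/L
Dose 2 (230 mg at t=2 h): 230·exp(−0.69315·10) = 0.225 mg/L
Dose 3 (155 mg at t=4 h): 155·exp(−0.69315·8) = 0.605 mg/L
Dose 4 (10 mg at t=6 h): 10·exp(−0.69315·6) = 0.156 mg/L
Dose 5 (180 mg at t=8 h): 180·exp(−0.69315·4) = 11.250 mg/L
Dose 6 (135 mg at t=10 h): 135·exp(−0.69315·2) = 33.750 mg/L
C(12) = 0.084 + 0.225 + 0.605 + 0.156 + 11.250 + 33.750 = 46.071 mg/L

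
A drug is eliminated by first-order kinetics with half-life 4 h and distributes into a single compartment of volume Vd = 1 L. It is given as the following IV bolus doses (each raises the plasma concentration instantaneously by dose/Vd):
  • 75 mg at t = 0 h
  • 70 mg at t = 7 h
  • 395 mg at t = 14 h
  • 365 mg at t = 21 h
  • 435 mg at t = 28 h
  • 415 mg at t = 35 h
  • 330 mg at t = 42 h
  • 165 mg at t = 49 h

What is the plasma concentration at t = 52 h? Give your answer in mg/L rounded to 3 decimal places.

k = ln 2 / 4 = 0.17329 per h
Dose 1 (75 mg at t=0 h): 75·exp(−0.17329·52) = 0.009 mg/L
Dose 2 (70 mg at t=7 h): 70·exp(−0.17329·45) = 0.029 mg/L
Dose 3 (395 mg at t=14 h): 395·exp(−0.17329·38) = 0.546 mg/L
Dose 4 (365 mg at t=21 h): 365·exp(−0.17329·31) = 1.696 mg/L
Dose 5 (435 mg at t=28 h): 435·exp(−0.17329·24) = 6.797 mg/L
Dose 6 (415 mg at t=35 h): 415·exp(−0.17329·17) = 21.811 mg/L
Dose 7 (330 mg at t=42 h): 330·exp(−0.17329·10) = 58.336 mg/L
Dose 8 (165 mg at t=49 h): 165·exp(−0.17329·3) = 98.110 mg/L
C(52) = 0.009 + 0.029 + 0.546 + 1.696 + 6.797 + 21.811 + 58.336 + 98.110 = 187.332 mg/L

187.332 mg/L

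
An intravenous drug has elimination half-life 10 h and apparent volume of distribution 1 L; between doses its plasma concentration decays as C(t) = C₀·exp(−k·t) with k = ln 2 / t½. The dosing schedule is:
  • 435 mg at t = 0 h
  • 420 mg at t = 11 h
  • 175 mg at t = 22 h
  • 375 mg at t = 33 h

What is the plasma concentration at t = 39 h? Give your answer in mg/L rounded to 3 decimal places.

k = ln 2 / 10 = 0.06931 per h
Dose 1 (435 mg at t=0 h): 435·exp(−0.06931·39) = 29.139 mg/L
Dose 2 (420 mg at t=11 h): 420·exp(−0.06931·28) = 60.307 mg/L
Dose 3 (175 mg at t=22 h): 175·exp(−0.06931·17) = 53.863 mg/L
Dose 4 (375 mg at t=33 h): 375·exp(−0.06931·6) = 247.408 mg/L
C(39) = 29.139 + 60.307 + 53.863 + 247.408 = 390.716 mg/L

390.716 mg/L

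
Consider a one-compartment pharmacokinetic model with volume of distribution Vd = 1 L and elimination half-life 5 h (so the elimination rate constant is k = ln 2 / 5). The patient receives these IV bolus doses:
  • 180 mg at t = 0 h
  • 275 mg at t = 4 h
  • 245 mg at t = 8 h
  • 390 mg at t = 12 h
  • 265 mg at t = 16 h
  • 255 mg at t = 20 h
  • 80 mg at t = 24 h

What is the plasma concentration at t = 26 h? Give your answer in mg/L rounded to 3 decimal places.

332.000 mg/L

k = ln 2 / 5 = 0.13863 per h
Dose 1 (180 mg at t=0 h): 180·exp(−0.13863·26) = 4.897 mg/L
Dose 2 (275 mg at t=4 h): 275·exp(−0.13863·22) = 13.026 mg/L
Dose 3 (245 mg at t=8 h): 245·exp(−0.13863·18) = 20.205 mg/L
Dose 4 (390 mg at t=12 h): 390·exp(−0.13863·14) = 55.999 mg/L
Dose 5 (265 mg at t=16 h): 265·exp(−0.13863·10) = 66.250 mg/L
Dose 6 (255 mg at t=20 h): 255·exp(−0.13863·6) = 110.995 mg/L
Dose 7 (80 mg at t=24 h): 80·exp(−0.13863·2) = 60.629 mg/L
C(26) = 4.897 + 13.026 + 20.205 + 55.999 + 66.250 + 110.995 + 60.629 = 332.000 mg/L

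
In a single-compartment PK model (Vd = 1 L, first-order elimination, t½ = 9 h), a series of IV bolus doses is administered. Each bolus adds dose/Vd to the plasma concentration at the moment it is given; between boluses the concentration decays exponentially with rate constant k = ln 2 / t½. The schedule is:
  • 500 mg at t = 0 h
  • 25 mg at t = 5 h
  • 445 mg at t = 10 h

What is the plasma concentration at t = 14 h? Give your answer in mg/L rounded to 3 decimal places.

k = ln 2 / 9 = 0.07702 per h
Dose 1 (500 mg at t=0 h): 500·exp(−0.07702·14) = 170.099 mg/L
Dose 2 (25 mg at t=5 h): 25·exp(−0.07702·9) = 12.500 mg/L
Dose 3 (445 mg at t=10 h): 445·exp(−0.07702·4) = 327.016 mg/L
C(14) = 170.099 + 12.500 + 327.016 = 509.615 mg/L

509.615 mg/L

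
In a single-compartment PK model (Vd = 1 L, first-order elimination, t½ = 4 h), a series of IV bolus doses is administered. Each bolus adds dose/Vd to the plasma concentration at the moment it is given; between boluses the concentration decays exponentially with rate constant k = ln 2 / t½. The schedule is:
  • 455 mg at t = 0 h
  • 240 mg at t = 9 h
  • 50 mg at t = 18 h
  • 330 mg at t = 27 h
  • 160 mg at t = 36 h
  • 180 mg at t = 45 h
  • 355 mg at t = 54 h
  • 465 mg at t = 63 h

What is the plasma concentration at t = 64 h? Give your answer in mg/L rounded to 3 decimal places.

462.295 mg/L

k = ln 2 / 4 = 0.17329 per h
Dose 1 (455 mg at t=0 h): 455·exp(−0.17329·64) = 0.007 mg/L
Dose 2 (240 mg at t=9 h): 240·exp(−0.17329·55) = 0.017 mg/L
Dose 3 (50 mg at t=18 h): 50·exp(−0.17329·46) = 0.017 mg/L
Dose 4 (330 mg at t=27 h): 330·exp(−0.17329·37) = 0.542 mg/L
Dose 5 (160 mg at t=36 h): 160·exp(−0.17329·28) = 1.250 mg/L
Dose 6 (180 mg at t=45 h): 180·exp(−0.17329·19) = 6.689 mg/L
Dose 7 (355 mg at t=54 h): 355·exp(−0.17329·10) = 62.756 mg/L
Dose 8 (465 mg at t=63 h): 465·exp(−0.17329·1) = 391.017 mg/L
C(64) = 0.007 + 0.017 + 0.017 + 0.542 + 1.250 + 6.689 + 62.756 + 391.017 = 462.295 mg/L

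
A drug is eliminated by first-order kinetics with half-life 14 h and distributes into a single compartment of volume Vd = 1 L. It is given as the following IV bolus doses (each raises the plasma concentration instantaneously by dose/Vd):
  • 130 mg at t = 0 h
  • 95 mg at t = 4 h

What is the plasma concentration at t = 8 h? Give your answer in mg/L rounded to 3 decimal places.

k = ln 2 / 14 = 0.04951 per h
Dose 1 (130 mg at t=0 h): 130·exp(−0.04951·8) = 87.484 mg/L
Dose 2 (95 mg at t=4 h): 95·exp(−0.04951·4) = 77.932 mg/L
C(8) = 87.484 + 77.932 = 165.415 mg/L

165.415 mg/L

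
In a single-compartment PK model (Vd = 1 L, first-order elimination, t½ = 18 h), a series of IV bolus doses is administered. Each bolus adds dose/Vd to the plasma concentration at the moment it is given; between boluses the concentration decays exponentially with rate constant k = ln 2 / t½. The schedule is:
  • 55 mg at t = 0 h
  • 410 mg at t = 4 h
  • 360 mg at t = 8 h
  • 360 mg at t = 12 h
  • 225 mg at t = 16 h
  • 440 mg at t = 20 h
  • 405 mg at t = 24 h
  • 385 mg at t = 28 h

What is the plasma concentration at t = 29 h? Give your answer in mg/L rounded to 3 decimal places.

k = ln 2 / 18 = 0.03851 per h
Dose 1 (55 mg at t=0 h): 55·exp(−0.03851·29) = 18.004 mg/L
Dose 2 (410 mg at t=4 h): 410·exp(−0.03851·25) = 156.562 mg/L
Dose 3 (360 mg at t=8 h): 360·exp(−0.03851·21) = 160.362 mg/L
Dose 4 (360 mg at t=12 h): 360·exp(−0.03851·17) = 187.067 mg/L
Dose 5 (225 mg at t=16 h): 225·exp(−0.03851·13) = 136.387 mg/L
Dose 6 (440 mg at t=20 h): 440·exp(−0.03851·9) = 311.127 mg/L
Dose 7 (405 mg at t=24 h): 405·exp(−0.03851·5) = 334.069 mg/L
Dose 8 (385 mg at t=28 h): 385·exp(−0.03851·1) = 370.456 mg/L
C(29) = 18.004 + 156.562 + 160.362 + 187.067 + 136.387 + 311.127 + 334.069 + 370.456 = 1674.033 mg/L

1674.033 mg/L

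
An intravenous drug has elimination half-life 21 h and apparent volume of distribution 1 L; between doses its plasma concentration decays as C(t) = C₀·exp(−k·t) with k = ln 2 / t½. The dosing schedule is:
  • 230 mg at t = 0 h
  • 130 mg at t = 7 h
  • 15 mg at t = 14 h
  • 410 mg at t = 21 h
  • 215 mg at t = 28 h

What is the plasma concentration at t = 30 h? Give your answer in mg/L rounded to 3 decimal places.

k = ln 2 / 21 = 0.03301 per h
Dose 1 (230 mg at t=0 h): 230·exp(−0.03301·30) = 85.445 mg/L
Dose 2 (130 mg at t=7 h): 130·exp(−0.03301·23) = 60.848 mg/L
Dose 3 (15 mg at t=14 h): 15·exp(−0.03301·16) = 8.846 mg/L
Dose 4 (410 mg at t=21 h): 410·exp(−0.03301·9) = 304.629 mg/L
Dose 5 (215 mg at t=28 h): 215·exp(−0.03301·2) = 201.265 mg/L
C(30) = 85.445 + 60.848 + 8.846 + 304.629 + 201.265 = 661.032 mg/L

661.032 mg/L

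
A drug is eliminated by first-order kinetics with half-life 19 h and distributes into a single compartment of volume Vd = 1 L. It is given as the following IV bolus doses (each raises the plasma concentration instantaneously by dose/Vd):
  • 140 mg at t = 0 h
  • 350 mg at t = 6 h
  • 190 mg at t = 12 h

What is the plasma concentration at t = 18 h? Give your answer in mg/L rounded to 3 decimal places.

451.163 mg/L

k = ln 2 / 19 = 0.03648 per h
Dose 1 (140 mg at t=0 h): 140·exp(−0.03648·18) = 72.601 mg/L
Dose 2 (350 mg at t=6 h): 350·exp(−0.03648·12) = 225.914 mg/L
Dose 3 (190 mg at t=12 h): 190·exp(−0.03648·6) = 152.648 mg/L
C(18) = 72.601 + 225.914 + 152.648 = 451.163 mg/L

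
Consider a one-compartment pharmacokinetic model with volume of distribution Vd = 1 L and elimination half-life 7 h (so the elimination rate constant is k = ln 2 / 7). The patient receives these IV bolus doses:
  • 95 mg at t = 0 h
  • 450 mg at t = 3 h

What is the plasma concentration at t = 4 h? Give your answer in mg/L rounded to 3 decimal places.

k = ln 2 / 7 = 0.09902 per h
Dose 1 (95 mg at t=0 h): 95·exp(−0.09902·4) = 63.930 mg/L
Dose 2 (450 mg at t=3 h): 450·exp(−0.09902·1) = 407.576 mg/L
C(4) = 63.930 + 407.576 = 471.506 mg/L

471.506 mg/L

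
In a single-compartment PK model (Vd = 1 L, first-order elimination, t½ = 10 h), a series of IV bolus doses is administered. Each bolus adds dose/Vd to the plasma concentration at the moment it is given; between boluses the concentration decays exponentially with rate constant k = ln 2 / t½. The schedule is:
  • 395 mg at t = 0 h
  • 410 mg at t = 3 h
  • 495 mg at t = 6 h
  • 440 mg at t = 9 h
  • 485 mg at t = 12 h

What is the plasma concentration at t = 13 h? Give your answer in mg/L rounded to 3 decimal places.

1456.107 mg/L

k = ln 2 / 10 = 0.06931 per h
Dose 1 (395 mg at t=0 h): 395·exp(−0.06931·13) = 160.420 mg/L
Dose 2 (410 mg at t=3 h): 410·exp(−0.06931·10) = 205.000 mg/L
Dose 3 (495 mg at t=6 h): 495·exp(−0.06931·7) = 304.708 mg/L
Dose 4 (440 mg at t=9 h): 440·exp(−0.06931·4) = 333.458 mg/L
Dose 5 (485 mg at t=12 h): 485·exp(−0.06931·1) = 452.521 mg/L
C(13) = 160.420 + 205.000 + 304.708 + 333.458 + 452.521 = 1456.107 mg/L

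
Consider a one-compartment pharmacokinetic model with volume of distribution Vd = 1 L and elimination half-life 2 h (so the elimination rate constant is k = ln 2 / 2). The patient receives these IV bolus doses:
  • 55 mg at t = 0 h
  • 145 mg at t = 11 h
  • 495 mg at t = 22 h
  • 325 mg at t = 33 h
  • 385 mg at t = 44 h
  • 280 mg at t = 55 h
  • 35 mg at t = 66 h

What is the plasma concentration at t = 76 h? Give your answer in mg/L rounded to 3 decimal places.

k = ln 2 / 2 = 0.34657 per h
Dose 1 (55 mg at t=0 h): 55·exp(−0.34657·76) = 0.000 mg/L
Dose 2 (145 mg at t=11 h): 145·exp(−0.34657·65) = 0.000 mg/L
Dose 3 (495 mg at t=22 h): 495·exp(−0.34657·54) = 0.000 mg/L
Dose 4 (325 mg at t=33 h): 325·exp(−0.34657·43) = 0.000 mg/L
Dose 5 (385 mg at t=44 h): 385·exp(−0.34657·32) = 0.006 mg/L
Dose 6 (280 mg at t=55 h): 280·exp(−0.34657·21) = 0.193 mg/L
Dose 7 (35 mg at t=66 h): 35·exp(−0.34657·10) = 1.094 mg/L
C(76) = 0.000 + 0.000 + 0.000 + 0.000 + 0.006 + 0.193 + 1.094 = 1.293 mg/L

1.293 mg/L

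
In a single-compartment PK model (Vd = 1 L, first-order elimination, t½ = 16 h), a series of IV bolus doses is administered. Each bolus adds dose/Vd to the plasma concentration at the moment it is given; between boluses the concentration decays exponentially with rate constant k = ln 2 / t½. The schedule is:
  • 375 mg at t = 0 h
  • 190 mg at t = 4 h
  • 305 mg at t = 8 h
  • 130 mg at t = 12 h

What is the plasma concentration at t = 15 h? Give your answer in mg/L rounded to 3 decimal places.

k = ln 2 / 16 = 0.04332 per h
Dose 1 (375 mg at t=0 h): 375·exp(−0.04332·15) = 195.801 mg/L
Dose 2 (190 mg at t=4 h): 190·exp(−0.04332·11) = 117.976 mg/L
Dose 3 (305 mg at t=8 h): 305·exp(−0.04332·7) = 225.216 mg/L
Dose 4 (130 mg at t=12 h): 130·exp(−0.04332·3) = 114.156 mg/L
C(15) = 195.801 + 117.976 + 225.216 + 114.156 = 653.150 mg/L

653.150 mg/L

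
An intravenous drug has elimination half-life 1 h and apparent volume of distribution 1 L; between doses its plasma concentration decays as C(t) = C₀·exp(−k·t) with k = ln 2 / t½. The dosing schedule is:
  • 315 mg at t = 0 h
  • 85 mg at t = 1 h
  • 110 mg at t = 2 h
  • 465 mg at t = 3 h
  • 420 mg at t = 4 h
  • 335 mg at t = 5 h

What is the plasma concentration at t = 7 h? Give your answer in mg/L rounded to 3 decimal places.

172.539 mg/L

k = ln 2 / 1 = 0.69315 per h
Dose 1 (315 mg at t=0 h): 315·exp(−0.69315·7) = 2.461 mg/L
Dose 2 (85 mg at t=1 h): 85·exp(−0.69315·6) = 1.328 mg/L
Dose 3 (110 mg at t=2 h): 110·exp(−0.69315·5) = 3.438 mg/L
Dose 4 (465 mg at t=3 h): 465·exp(−0.69315·4) = 29.062 mg/L
Dose 5 (420 mg at t=4 h): 420·exp(−0.69315·3) = 52.500 mg/L
Dose 6 (335 mg at t=5 h): 335·exp(−0.69315·2) = 83.750 mg/L
C(7) = 2.461 + 1.328 + 3.438 + 29.062 + 52.500 + 83.750 = 172.539 mg/L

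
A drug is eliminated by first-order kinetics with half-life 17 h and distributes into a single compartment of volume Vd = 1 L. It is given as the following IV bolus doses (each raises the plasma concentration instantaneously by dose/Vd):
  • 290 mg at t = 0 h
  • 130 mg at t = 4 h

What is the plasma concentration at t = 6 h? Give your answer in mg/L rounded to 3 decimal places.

346.886 mg/L

k = ln 2 / 17 = 0.04077 per h
Dose 1 (290 mg at t=0 h): 290·exp(−0.04077·6) = 227.066 mg/L
Dose 2 (130 mg at t=4 h): 130·exp(−0.04077·2) = 119.820 mg/L
C(6) = 227.066 + 119.820 = 346.886 mg/L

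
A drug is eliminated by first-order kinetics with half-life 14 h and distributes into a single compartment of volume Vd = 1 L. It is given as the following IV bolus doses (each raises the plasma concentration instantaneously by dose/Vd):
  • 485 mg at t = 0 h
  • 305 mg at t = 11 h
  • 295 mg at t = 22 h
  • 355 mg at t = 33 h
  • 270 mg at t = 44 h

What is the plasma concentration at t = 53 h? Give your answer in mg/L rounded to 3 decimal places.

k = ln 2 / 14 = 0.04951 per h
Dose 1 (485 mg at t=0 h): 485·exp(−0.04951·53) = 35.166 mg/L
Dose 2 (305 mg at t=11 h): 305·exp(−0.04951·42) = 38.125 mg/L
Dose 3 (295 mg at t=22 h): 295·exp(−0.04951·31) = 63.570 mg/L
Dose 4 (355 mg at t=33 h): 355·exp(−0.04951·20) = 131.882 mg/L
Dose 5 (270 mg at t=44 h): 270·exp(−0.04951·9) = 172.920 mg/L
C(53) = 35.166 + 38.125 + 63.570 + 131.882 + 172.920 = 441.664 mg/L

441.664 mg/L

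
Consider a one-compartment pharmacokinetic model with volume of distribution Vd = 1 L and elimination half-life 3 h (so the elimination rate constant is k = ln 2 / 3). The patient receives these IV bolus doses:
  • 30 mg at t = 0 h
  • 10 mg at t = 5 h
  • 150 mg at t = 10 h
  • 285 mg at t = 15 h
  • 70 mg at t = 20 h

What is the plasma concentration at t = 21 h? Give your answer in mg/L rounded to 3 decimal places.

k = ln 2 / 3 = 0.23105 per h
Dose 1 (30 mg at t=0 h): 30·exp(−0.23105·21) = 0.234 mg/L
Dose 2 (10 mg at t=5 h): 10·exp(−0.23105·16) = 0.248 mg/L
Dose 3 (150 mg at t=10 h): 150·exp(−0.23105·11) = 11.812 mg/L
Dose 4 (285 mg at t=15 h): 285·exp(−0.23105·6) = 71.250 mg/L
Dose 5 (70 mg at t=20 h): 70·exp(−0.23105·1) = 55.559 mg/L
C(21) = 0.234 + 0.248 + 11.812 + 71.250 + 55.559 = 139.103 mg/L

139.103 mg/L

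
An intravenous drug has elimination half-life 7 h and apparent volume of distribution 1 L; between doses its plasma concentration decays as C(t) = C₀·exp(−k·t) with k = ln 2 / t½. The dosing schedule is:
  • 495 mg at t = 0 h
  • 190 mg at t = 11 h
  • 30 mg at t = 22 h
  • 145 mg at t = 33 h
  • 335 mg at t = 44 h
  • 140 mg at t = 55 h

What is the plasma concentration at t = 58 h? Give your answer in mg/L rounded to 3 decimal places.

204.212 mg/L

k = ln 2 / 7 = 0.09902 per h
Dose 1 (495 mg at t=0 h): 495·exp(−0.09902·58) = 1.586 mg/L
Dose 2 (190 mg at t=11 h): 190·exp(−0.09902·47) = 1.809 mg/L
Dose 3 (30 mg at t=22 h): 30·exp(−0.09902·36) = 0.849 mg/L
Dose 4 (145 mg at t=33 h): 145·exp(−0.09902·25) = 12.197 mg/L
Dose 5 (335 mg at t=44 h): 335·exp(−0.09902·14) = 83.750 mg/L
Dose 6 (140 mg at t=55 h): 140·exp(−0.09902·3) = 104.020 mg/L
C(58) = 1.586 + 1.809 + 0.849 + 12.197 + 83.750 + 104.020 = 204.212 mg/L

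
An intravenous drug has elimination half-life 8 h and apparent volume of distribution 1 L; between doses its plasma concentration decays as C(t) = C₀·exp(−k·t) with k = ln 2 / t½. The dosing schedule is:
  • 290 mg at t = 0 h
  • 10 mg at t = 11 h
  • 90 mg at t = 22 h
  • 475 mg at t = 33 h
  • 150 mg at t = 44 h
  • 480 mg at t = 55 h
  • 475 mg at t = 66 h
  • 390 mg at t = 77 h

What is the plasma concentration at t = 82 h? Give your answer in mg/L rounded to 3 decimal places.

k = ln 2 / 8 = 0.08664 per h
Dose 1 (290 mg at t=0 h): 290·exp(−0.08664·82) = 0.238 mg/L
Dose 2 (10 mg at t=11 h): 10·exp(−0.08664·71) = 0.021 mg/L
Dose 3 (90 mg at t=22 h): 90·exp(−0.08664·60) = 0.497 mg/L
Dose 4 (475 mg at t=33 h): 475·exp(−0.08664·49) = 6.806 mg/L
Dose 5 (150 mg at t=44 h): 150·exp(−0.08664·38) = 5.574 mg/L
Dose 6 (480 mg at t=55 h): 480·exp(−0.08664·27) = 46.266 mg/L
Dose 7 (475 mg at t=66 h): 475·exp(−0.08664·16) = 118.750 mg/L
Dose 8 (390 mg at t=77 h): 390·exp(−0.08664·5) = 252.884 mg/L
C(82) = 0.238 + 0.021 + 0.497 + 6.806 + 5.574 + 46.266 + 118.750 + 252.884 = 431.037 mg/L

431.037 mg/L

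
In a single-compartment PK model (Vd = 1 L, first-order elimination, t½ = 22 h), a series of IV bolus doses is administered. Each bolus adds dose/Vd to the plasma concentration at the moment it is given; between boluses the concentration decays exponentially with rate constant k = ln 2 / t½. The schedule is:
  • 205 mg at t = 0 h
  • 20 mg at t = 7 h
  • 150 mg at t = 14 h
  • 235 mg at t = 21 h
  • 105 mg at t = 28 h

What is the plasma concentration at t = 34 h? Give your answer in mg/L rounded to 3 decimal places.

401.587 mg/L

k = ln 2 / 22 = 0.03151 per h
Dose 1 (205 mg at t=0 h): 205·exp(−0.03151·34) = 70.230 mg/L
Dose 2 (20 mg at t=7 h): 20·exp(−0.03151·27) = 8.542 mg/L
Dose 3 (150 mg at t=14 h): 150·exp(−0.03151·20) = 79.878 mg/L
Dose 4 (235 mg at t=21 h): 235·exp(−0.03151·13) = 156.022 mg/L
Dose 5 (105 mg at t=28 h): 105·exp(−0.03151·6) = 86.914 mg/L
C(34) = 70.230 + 8.542 + 79.878 + 156.022 + 86.914 = 401.587 mg/L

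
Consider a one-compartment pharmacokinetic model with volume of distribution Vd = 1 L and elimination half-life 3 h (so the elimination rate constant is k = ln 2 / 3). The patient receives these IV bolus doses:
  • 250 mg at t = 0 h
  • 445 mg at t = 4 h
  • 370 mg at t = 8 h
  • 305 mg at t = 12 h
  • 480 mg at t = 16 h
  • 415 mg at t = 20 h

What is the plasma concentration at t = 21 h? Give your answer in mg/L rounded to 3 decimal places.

k = ln 2 / 3 = 0.23105 per h
Dose 1 (250 mg at t=0 h): 250·exp(−0.23105·21) = 1.953 mg/L
Dose 2 (445 mg at t=4 h): 445·exp(−0.23105·17) = 8.760 mg/L
Dose 3 (370 mg at t=8 h): 370·exp(−0.23105·13) = 18.354 mg/L
Dose 4 (305 mg at t=12 h): 305·exp(−0.23105·9) = 38.125 mg/L
Dose 5 (480 mg at t=16 h): 480·exp(−0.23105·5) = 151.191 mg/L
Dose 6 (415 mg at t=20 h): 415·exp(−0.23105·1) = 329.386 mg/L
C(21) = 1.953 + 8.760 + 18.354 + 38.125 + 151.191 + 329.386 = 547.769 mg/L

547.769 mg/L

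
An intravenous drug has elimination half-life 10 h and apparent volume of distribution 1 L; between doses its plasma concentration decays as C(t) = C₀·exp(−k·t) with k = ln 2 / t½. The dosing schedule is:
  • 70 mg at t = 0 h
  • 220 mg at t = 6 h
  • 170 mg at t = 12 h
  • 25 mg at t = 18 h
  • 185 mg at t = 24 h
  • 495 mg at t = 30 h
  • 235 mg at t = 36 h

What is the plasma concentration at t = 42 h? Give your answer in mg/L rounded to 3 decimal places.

k = ln 2 / 10 = 0.06931 per h
Dose 1 (70 mg at t=0 h): 70·exp(−0.06931·42) = 3.809 mg/L
Dose 2 (220 mg at t=6 h): 220·exp(−0.06931·36) = 18.143 mg/L
Dose 3 (170 mg at t=12 h): 170·exp(−0.06931·30) = 21.250 mg/L
Dose 4 (25 mg at t=18 h): 25·exp(−0.06931·24) = 4.737 mg/L
Dose 5 (185 mg at t=24 h): 185·exp(−0.06931·18) = 53.127 mg/L
Dose 6 (495 mg at t=30 h): 495·exp(−0.06931·12) = 215.461 mg/L
Dose 7 (235 mg at t=36 h): 235·exp(−0.06931·6) = 155.042 mg/L
C(42) = 3.809 + 18.143 + 21.250 + 4.737 + 53.127 + 215.461 + 155.042 = 471.569 mg/L

471.569 mg/L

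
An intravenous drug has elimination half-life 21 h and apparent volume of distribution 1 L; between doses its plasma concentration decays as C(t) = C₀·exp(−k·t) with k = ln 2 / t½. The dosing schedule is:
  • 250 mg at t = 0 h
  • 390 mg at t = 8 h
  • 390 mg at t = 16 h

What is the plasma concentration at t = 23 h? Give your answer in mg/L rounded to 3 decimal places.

k = ln 2 / 21 = 0.03301 per h
Dose 1 (250 mg at t=0 h): 250·exp(−0.03301·23) = 117.015 mg/L
Dose 2 (390 mg at t=8 h): 390·exp(−0.03301·15) = 237.708 mg/L
Dose 3 (390 mg at t=16 h): 390·exp(−0.03301·7) = 309.543 mg/L
C(23) = 117.015 + 237.708 + 309.543 = 664.266 mg/L

664.266 mg/L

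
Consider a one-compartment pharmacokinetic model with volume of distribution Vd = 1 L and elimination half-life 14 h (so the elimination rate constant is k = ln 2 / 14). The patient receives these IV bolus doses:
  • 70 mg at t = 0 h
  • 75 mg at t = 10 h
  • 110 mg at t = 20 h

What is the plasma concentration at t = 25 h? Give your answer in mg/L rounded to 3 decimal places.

k = ln 2 / 14 = 0.04951 per h
Dose 1 (70 mg at t=0 h): 70·exp(−0.04951·25) = 20.302 mg/L
Dose 2 (75 mg at t=10 h): 75·exp(−0.04951·15) = 35.689 mg/L
Dose 3 (110 mg at t=20 h): 110·exp(−0.04951·5) = 85.878 mg/L
C(25) = 20.302 + 35.689 + 85.878 = 141.869 mg/L

141.869 mg/L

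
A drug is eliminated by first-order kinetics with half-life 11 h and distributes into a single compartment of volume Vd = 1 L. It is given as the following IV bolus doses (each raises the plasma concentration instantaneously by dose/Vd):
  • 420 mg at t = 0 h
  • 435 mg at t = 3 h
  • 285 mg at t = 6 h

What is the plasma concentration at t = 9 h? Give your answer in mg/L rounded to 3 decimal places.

k = ln 2 / 11 = 0.06301 per h
Dose 1 (420 mg at t=0 h): 420·exp(−0.06301·9) = 238.206 mg/L
Dose 2 (435 mg at t=3 h): 435·exp(−0.06301·6) = 298.051 mg/L
Dose 3 (285 mg at t=6 h): 285·exp(−0.06301·3) = 235.910 mg/L
C(9) = 238.206 + 298.051 + 235.910 = 772.167 mg/L

772.167 mg/L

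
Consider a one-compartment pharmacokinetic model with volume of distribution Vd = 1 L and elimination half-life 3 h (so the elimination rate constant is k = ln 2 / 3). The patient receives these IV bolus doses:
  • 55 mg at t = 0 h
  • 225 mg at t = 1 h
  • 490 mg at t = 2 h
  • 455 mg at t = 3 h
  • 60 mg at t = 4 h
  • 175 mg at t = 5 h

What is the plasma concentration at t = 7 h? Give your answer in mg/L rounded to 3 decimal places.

542.314 mg/L

k = ln 2 / 3 = 0.23105 per h
Dose 1 (55 mg at t=0 h): 55·exp(−0.23105·7) = 10.913 mg/L
Dose 2 (225 mg at t=1 h): 225·exp(−0.23105·6) = 56.250 mg/L
Dose 3 (490 mg at t=2 h): 490·exp(−0.23105·5) = 154.340 mg/L
Dose 4 (455 mg at t=3 h): 455·exp(−0.23105·4) = 180.567 mg/L
Dose 5 (60 mg at t=4 h): 60·exp(−0.23105·3) = 30.000 mg/L
Dose 6 (175 mg at t=5 h): 175·exp(−0.23105·2) = 110.243 mg/L
C(7) = 10.913 + 56.250 + 154.340 + 180.567 + 30.000 + 110.243 = 542.314 mg/L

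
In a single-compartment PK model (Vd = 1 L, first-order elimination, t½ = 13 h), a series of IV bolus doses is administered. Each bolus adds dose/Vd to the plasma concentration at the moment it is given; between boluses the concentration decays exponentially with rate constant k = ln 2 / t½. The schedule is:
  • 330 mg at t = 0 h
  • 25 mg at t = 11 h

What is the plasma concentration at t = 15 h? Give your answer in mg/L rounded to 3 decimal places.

k = ln 2 / 13 = 0.05332 per h
Dose 1 (330 mg at t=0 h): 330·exp(−0.05332·15) = 148.310 mg/L
Dose 2 (25 mg at t=11 h): 25·exp(−0.05332·4) = 20.198 mg/L
C(15) = 148.310 + 20.198 = 168.509 mg/L

168.509 mg/L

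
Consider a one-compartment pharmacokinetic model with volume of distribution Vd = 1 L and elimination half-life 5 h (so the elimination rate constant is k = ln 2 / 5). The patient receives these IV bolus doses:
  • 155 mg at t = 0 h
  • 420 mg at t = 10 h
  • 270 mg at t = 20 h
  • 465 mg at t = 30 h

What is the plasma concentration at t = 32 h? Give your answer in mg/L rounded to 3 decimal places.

k = ln 2 / 5 = 0.13863 per h
Dose 1 (155 mg at t=0 h): 155·exp(−0.13863·32) = 1.835 mg/L
Dose 2 (420 mg at t=10 h): 420·exp(−0.13863·22) = 19.894 mg/L
Dose 3 (270 mg at t=20 h): 270·exp(−0.13863·12) = 51.155 mg/L
Dose 4 (465 mg at t=30 h): 465·exp(−0.13863·2) = 352.404 mg/L
C(32) = 1.835 + 19.894 + 51.155 + 352.404 = 425.289 mg/L

425.289 mg/L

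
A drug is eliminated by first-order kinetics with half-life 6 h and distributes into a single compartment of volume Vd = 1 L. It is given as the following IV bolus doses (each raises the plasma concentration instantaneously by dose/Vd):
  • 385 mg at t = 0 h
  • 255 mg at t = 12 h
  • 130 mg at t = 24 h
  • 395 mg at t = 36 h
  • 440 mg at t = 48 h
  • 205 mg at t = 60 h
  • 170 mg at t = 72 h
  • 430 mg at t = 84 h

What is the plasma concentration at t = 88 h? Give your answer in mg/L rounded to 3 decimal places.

311.165 mg/L

k = ln 2 / 6 = 0.11552 per h
Dose 1 (385 mg at t=0 h): 385·exp(−0.11552·88) = 0.015 mg/L
Dose 2 (255 mg at t=12 h): 255·exp(−0.11552·76) = 0.039 mg/L
Dose 3 (130 mg at t=24 h): 130·exp(−0.11552·64) = 0.080 mg/L
Dose 4 (395 mg at t=36 h): 395·exp(−0.11552·52) = 0.972 mg/L
Dose 5 (440 mg at t=48 h): 440·exp(−0.11552·40) = 4.331 mg/L
Dose 6 (205 mg at t=60 h): 205·exp(−0.11552·28) = 8.071 mg/L
Dose 7 (170 mg at t=72 h): 170·exp(−0.11552·16) = 26.773 mg/L
Dose 8 (430 mg at t=84 h): 430·exp(−0.11552·4) = 270.883 mg/L
C(88) = 0.015 + 0.039 + 0.080 + 0.972 + 4.331 + 8.071 + 26.773 + 270.883 = 311.165 mg/L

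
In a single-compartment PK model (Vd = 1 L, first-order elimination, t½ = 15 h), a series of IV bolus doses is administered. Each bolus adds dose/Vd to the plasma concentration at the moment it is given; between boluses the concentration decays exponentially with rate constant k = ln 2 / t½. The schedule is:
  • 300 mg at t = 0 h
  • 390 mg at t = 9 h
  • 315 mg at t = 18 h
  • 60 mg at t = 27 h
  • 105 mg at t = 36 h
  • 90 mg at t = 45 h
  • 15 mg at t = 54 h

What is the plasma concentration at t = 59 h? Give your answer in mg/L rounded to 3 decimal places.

k = ln 2 / 15 = 0.04621 per h
Dose 1 (300 mg at t=0 h): 300·exp(−0.04621·59) = 19.637 mg/L
Dose 2 (390 mg at t=9 h): 390·exp(−0.04621·50) = 38.693 mg/L
Dose 3 (315 mg at t=18 h): 315·exp(−0.04621·41) = 47.369 mg/L
Dose 4 (60 mg at t=27 h): 60·exp(−0.04621·32) = 13.676 mg/L
Dose 5 (105 mg at t=36 h): 105·exp(−0.04621·23) = 36.275 mg/L
Dose 6 (90 mg at t=45 h): 90·exp(−0.04621·14) = 47.128 mg/L
Dose 7 (15 mg at t=54 h): 15·exp(−0.04621·5) = 11.906 mg/L
C(59) = 19.637 + 38.693 + 47.369 + 13.676 + 36.275 + 47.128 + 11.906 = 214.684 mg/L

214.684 mg/L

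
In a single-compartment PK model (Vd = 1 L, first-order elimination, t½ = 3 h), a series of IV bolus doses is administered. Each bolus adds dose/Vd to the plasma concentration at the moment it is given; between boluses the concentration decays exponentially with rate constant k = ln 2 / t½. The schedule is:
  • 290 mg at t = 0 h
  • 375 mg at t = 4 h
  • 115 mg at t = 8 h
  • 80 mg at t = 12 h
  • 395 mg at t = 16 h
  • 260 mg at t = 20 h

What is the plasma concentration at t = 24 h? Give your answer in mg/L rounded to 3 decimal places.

k = ln 2 / 3 = 0.23105 per h
Dose 1 (290 mg at t=0 h): 290·exp(−0.23105·24) = 1.133 mg/L
Dose 2 (375 mg at t=4 h): 375·exp(−0.23105·20) = 3.691 mg/L
Dose 3 (115 mg at t=8 h): 115·exp(−0.23105·16) = 2.852 mg/L
Dose 4 (80 mg at t=12 h): 80·exp(−0.23105·12) = 5.000 mg/L
Dose 5 (395 mg at t=16 h): 395·exp(−0.23105·8) = 62.209 mg/L
Dose 6 (260 mg at t=20 h): 260·exp(−0.23105·4) = 103.181 mg/L
C(24) = 1.133 + 3.691 + 2.852 + 5.000 + 62.209 + 103.181 = 178.066 mg/L

178.066 mg/L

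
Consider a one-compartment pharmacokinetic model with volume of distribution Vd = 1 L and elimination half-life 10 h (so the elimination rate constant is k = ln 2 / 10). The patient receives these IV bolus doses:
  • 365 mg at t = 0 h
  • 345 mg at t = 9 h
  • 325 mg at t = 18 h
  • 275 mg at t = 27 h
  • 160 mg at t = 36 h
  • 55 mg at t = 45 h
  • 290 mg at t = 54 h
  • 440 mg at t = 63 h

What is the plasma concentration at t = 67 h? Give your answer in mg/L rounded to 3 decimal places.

519.641 mg/L

k = ln 2 / 10 = 0.06931 per h
Dose 1 (365 mg at t=0 h): 365·exp(−0.06931·67) = 3.511 mg/L
Dose 2 (345 mg at t=9 h): 345·exp(−0.06931·58) = 6.192 mg/L
Dose 3 (325 mg at t=18 h): 325·exp(−0.06931·49) = 10.885 mg/L
Dose 4 (275 mg at t=27 h): 275·exp(−0.06931·40) = 17.188 mg/L
Dose 5 (160 mg at t=36 h): 160·exp(−0.06931·31) = 18.661 mg/L
Dose 6 (55 mg at t=45 h): 55·exp(−0.06931·22) = 11.970 mg/L
Dose 7 (290 mg at t=54 h): 290·exp(−0.06931·13) = 117.777 mg/L
Dose 8 (440 mg at t=63 h): 440·exp(−0.06931·4) = 333.458 mg/L
C(67) = 3.511 + 6.192 + 10.885 + 17.188 + 18.661 + 11.970 + 117.777 + 333.458 = 519.641 mg/L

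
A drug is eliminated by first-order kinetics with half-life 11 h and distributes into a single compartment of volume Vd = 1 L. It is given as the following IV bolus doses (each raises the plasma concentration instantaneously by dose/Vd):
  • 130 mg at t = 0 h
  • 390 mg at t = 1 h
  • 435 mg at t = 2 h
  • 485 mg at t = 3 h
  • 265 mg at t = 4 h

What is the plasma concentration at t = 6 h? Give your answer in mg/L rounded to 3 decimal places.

k = ln 2 / 11 = 0.06301 per h
Dose 1 (130 mg at t=0 h): 130·exp(−0.06301·6) = 89.073 mg/L
Dose 2 (390 mg at t=1 h): 390·exp(−0.06301·5) = 284.599 mg/L
Dose 3 (435 mg at t=2 h): 435·exp(−0.06301·4) = 338.083 mg/L
Dose 4 (485 mg at t=3 h): 485·exp(−0.06301·3) = 401.460 mg/L
Dose 5 (265 mg at t=4 h): 265·exp(−0.06301·2) = 233.622 mg/L
C(6) = 89.073 + 284.599 + 338.083 + 401.460 + 233.622 = 1346.837 mg/L

1346.837 mg/L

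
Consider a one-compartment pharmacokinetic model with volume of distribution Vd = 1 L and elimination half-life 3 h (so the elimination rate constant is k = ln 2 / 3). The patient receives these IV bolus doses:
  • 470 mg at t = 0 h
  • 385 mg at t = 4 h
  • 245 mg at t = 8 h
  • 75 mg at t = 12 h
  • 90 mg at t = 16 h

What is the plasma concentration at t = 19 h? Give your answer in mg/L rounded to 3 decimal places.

97.034 mg/L

k = ln 2 / 3 = 0.23105 per h
Dose 1 (470 mg at t=0 h): 470·exp(−0.23105·19) = 5.829 mg/L
Dose 2 (385 mg at t=4 h): 385·exp(−0.23105·15) = 12.031 mg/L
Dose 3 (245 mg at t=8 h): 245·exp(−0.23105·11) = 19.293 mg/L
Dose 4 (75 mg at t=12 h): 75·exp(−0.23105·7) = 14.882 mg/L
Dose 5 (90 mg at t=16 h): 90·exp(−0.23105·3) = 45.000 mg/L
C(19) = 5.829 + 12.031 + 19.293 + 14.882 + 45.000 = 97.034 mg/L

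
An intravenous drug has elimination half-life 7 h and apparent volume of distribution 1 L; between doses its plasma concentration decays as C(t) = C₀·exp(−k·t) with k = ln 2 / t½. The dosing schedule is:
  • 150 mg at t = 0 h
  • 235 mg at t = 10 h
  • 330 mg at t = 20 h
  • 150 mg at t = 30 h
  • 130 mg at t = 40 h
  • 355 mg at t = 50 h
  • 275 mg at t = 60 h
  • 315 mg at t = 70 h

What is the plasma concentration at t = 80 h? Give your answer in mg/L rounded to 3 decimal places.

177.865 mg/L

k = ln 2 / 7 = 0.09902 per h
Dose 1 (150 mg at t=0 h): 150·exp(−0.09902·80) = 0.054 mg/L
Dose 2 (235 mg at t=10 h): 235·exp(−0.09902·70) = 0.229 mg/L
Dose 3 (330 mg at t=20 h): 330·exp(−0.09902·60) = 0.867 mg/L
Dose 4 (150 mg at t=30 h): 150·exp(−0.09902·50) = 1.061 mg/L
Dose 5 (130 mg at t=40 h): 130·exp(−0.09902·40) = 2.476 mg/L
Dose 6 (355 mg at t=50 h): 355·exp(−0.09902·30) = 18.201 mg/L
Dose 7 (275 mg at t=60 h): 275·exp(−0.09902·20) = 37.953 mg/L
Dose 8 (315 mg at t=70 h): 315·exp(−0.09902·10) = 117.022 mg/L
C(80) = 0.054 + 0.229 + 0.867 + 1.061 + 2.476 + 18.201 + 37.953 + 117.022 = 177.865 mg/L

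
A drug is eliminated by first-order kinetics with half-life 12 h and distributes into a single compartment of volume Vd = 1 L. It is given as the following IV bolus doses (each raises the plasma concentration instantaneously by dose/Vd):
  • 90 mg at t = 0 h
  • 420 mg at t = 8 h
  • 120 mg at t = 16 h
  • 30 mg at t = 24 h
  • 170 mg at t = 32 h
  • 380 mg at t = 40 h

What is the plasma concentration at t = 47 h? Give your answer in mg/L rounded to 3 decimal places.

403.171 mg/L

k = ln 2 / 12 = 0.05776 per h
Dose 1 (90 mg at t=0 h): 90·exp(−0.05776·47) = 5.959 mg/L
Dose 2 (420 mg at t=8 h): 420·exp(−0.05776·39) = 44.147 mg/L
Dose 3 (120 mg at t=16 h): 120·exp(−0.05776·31) = 20.023 mg/L
Dose 4 (30 mg at t=24 h): 30·exp(−0.05776·23) = 7.946 mg/L
Dose 5 (170 mg at t=32 h): 170·exp(−0.05776·15) = 71.476 mg/L
Dose 6 (380 mg at t=40 h): 380·exp(−0.05776·7) = 253.620 mg/L
C(47) = 5.959 + 44.147 + 20.023 + 7.946 + 71.476 + 253.620 = 403.171 mg/L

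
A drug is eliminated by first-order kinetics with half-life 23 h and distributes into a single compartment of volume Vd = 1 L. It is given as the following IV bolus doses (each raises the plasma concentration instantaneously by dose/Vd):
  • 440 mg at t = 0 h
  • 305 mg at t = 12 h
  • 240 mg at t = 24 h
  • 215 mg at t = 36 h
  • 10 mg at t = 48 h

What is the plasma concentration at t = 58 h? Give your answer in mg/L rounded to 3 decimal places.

357.197 mg/L

k = ln 2 / 23 = 0.03014 per h
Dose 1 (440 mg at t=0 h): 440·exp(−0.03014·58) = 76.618 mg/L
Dose 2 (305 mg at t=12 h): 305·exp(−0.03014·46) = 76.250 mg/L
Dose 3 (240 mg at t=24 h): 240·exp(−0.03014·34) = 86.141 mg/L
Dose 4 (215 mg at t=36 h): 215·exp(−0.03014·22) = 110.789 mg/L
Dose 5 (10 mg at t=48 h): 10·exp(−0.03014·10) = 7.398 mg/L
C(58) = 76.618 + 76.250 + 86.141 + 110.789 + 7.398 = 357.197 mg/L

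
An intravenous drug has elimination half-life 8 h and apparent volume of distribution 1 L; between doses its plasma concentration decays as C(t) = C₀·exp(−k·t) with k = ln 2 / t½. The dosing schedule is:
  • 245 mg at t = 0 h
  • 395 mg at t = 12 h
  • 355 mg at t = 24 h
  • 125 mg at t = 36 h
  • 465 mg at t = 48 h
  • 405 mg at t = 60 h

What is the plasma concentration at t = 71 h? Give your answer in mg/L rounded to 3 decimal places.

234.509 mg/L

k = ln 2 / 8 = 0.08664 per h
Dose 1 (245 mg at t=0 h): 245·exp(−0.08664·71) = 0.522 mg/L
Dose 2 (395 mg at t=12 h): 395·exp(−0.08664·59) = 2.380 mg/L
Dose 3 (355 mg at t=24 h): 355·exp(−0.08664·47) = 6.049 mg/L
Dose 4 (125 mg at t=36 h): 125·exp(−0.08664·35) = 6.024 mg/L
Dose 5 (465 mg at t=48 h): 465·exp(−0.08664·23) = 63.386 mg/L
Dose 6 (405 mg at t=60 h): 405·exp(−0.08664·11) = 156.149 mg/L
C(71) = 0.522 + 2.380 + 6.049 + 6.024 + 63.386 + 156.149 = 234.509 mg/L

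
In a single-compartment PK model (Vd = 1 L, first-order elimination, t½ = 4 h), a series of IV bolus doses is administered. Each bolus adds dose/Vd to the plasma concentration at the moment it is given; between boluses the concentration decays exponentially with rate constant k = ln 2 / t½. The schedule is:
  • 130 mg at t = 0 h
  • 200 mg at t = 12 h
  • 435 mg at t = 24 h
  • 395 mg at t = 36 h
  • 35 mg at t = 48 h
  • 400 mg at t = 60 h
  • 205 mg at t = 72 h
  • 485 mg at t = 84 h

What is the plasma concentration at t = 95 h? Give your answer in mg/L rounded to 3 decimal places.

76.861 mg/L

k = ln 2 / 4 = 0.17329 per h
Dose 1 (130 mg at t=0 h): 130·exp(−0.17329·95) = 0.000 mg/L
Dose 2 (200 mg at t=12 h): 200·exp(−0.17329·83) = 0.000 mg/L
Dose 3 (435 mg at t=24 h): 435·exp(−0.17329·71) = 0.002 mg/L
Dose 4 (395 mg at t=36 h): 395·exp(−0.17329·59) = 0.014 mg/L
Dose 5 (35 mg at t=48 h): 35·exp(−0.17329·47) = 0.010 mg/L
Dose 6 (400 mg at t=60 h): 400·exp(−0.17329·35) = 0.929 mg/L
Dose 7 (205 mg at t=72 h): 205·exp(−0.17329·23) = 3.809 mg/L
Dose 8 (485 mg at t=84 h): 485·exp(−0.17329·11) = 72.096 mg/L
C(95) = 0.000 + 0.000 + 0.002 + 0.014 + 0.010 + 0.929 + 3.809 + 72.096 = 76.861 mg/L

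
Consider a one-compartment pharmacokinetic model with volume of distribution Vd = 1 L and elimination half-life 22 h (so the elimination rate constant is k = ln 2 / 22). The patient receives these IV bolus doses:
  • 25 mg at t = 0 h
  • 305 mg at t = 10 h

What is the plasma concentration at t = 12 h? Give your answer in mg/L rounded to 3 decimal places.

303.503 mg/L

k = ln 2 / 22 = 0.03151 per h
Dose 1 (25 mg at t=0 h): 25·exp(−0.03151·12) = 17.129 mg/L
Dose 2 (305 mg at t=10 h): 305·exp(−0.03151·2) = 286.374 mg/L
C(12) = 17.129 + 286.374 = 303.503 mg/L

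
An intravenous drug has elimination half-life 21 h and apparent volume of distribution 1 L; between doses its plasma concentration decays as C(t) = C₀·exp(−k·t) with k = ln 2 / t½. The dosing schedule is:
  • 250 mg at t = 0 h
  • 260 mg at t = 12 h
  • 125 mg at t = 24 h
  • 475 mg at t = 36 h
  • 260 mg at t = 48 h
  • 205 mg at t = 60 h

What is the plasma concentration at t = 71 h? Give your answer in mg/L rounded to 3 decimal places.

501.476 mg/L

k = ln 2 / 21 = 0.03301 per h
Dose 1 (250 mg at t=0 h): 250·exp(−0.03301·71) = 23.998 mg/L
Dose 2 (260 mg at t=12 h): 260·exp(−0.03301·59) = 37.087 mg/L
Dose 3 (125 mg at t=24 h): 125·exp(−0.03301·47) = 26.496 mg/L
Dose 4 (475 mg at t=36 h): 475·exp(−0.03301·35) = 149.616 mg/L
Dose 5 (260 mg at t=48 h): 260·exp(−0.03301·23) = 121.695 mg/L
Dose 6 (205 mg at t=60 h): 205·exp(−0.03301·11) = 142.584 mg/L
C(71) = 23.998 + 37.087 + 26.496 + 149.616 + 121.695 + 142.584 = 501.476 mg/L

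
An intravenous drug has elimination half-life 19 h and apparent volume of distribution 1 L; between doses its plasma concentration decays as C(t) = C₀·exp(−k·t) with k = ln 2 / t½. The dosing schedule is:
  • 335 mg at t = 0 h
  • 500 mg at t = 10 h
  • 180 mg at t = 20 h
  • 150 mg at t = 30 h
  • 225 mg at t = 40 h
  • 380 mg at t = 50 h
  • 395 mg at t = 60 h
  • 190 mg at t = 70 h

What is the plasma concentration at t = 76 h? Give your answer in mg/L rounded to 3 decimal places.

697.967 mg/L

k = ln 2 / 19 = 0.03648 per h
Dose 1 (335 mg at t=0 h): 335·exp(−0.03648·76) = 20.938 mg/L
Dose 2 (500 mg at t=10 h): 500·exp(−0.03648·66) = 45.008 mg/L
Dose 3 (180 mg at t=20 h): 180·exp(−0.03648·56) = 23.336 mg/L
Dose 4 (150 mg at t=30 h): 150·exp(−0.03648·46) = 28.008 mg/L
Dose 5 (225 mg at t=40 h): 225·exp(−0.03648·36) = 60.508 mg/L
Dose 6 (380 mg at t=50 h): 380·exp(−0.03648·26) = 147.180 mg/L
Dose 7 (395 mg at t=60 h): 395·exp(−0.03648·16) = 220.342 mg/L
Dose 8 (190 mg at t=70 h): 190·exp(−0.03648·6) = 152.648 mg/L
C(76) = 20.938 + 45.008 + 23.336 + 28.008 + 60.508 + 147.180 + 220.342 + 152.648 = 697.967 mg/L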